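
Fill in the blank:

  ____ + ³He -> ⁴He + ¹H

Conserve mass number: A + 3 = 4 + 1, so A = 2.
Conserve atomic number: Z + 2 = 2 + 1, so Z = 1.
A = 2 and Z = 1 is ²H — a deuteron.

deuteron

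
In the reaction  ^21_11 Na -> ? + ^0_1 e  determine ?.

Conserve mass number: 21 = A + 0, so A = 21.
Conserve atomic number: 11 = Z + 1, so Z = 10.
Z = 10 is neon, so the species is ^21_10 Ne.

Ne-21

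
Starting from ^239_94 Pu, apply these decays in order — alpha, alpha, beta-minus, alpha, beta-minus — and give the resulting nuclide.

Start: (A, Z) = (239, 94).
After α: (235, 92).
After α: (231, 90).
After β⁻: (231, 91).
After α: (227, 89).
After β⁻: (227, 90).
Z = 90 is thorium.

Th-227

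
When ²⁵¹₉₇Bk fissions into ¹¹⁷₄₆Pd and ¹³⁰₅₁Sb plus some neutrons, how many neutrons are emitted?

Conserve mass number: 251 = 117 + 130 + k, so k = 251 − 247 = 4.
Check atomic number: 97 = 46 + 51 + 0 = 97. ✓

4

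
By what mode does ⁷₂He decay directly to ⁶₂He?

neutron emission

ΔA = 6 − 7 = -1; ΔZ = 2 − 2 = +0.
A drops by 1 with Z unchanged — a neutron was emitted.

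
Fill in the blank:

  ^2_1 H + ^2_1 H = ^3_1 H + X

proton

Conserve mass number: 2 + 2 = 3 + A, so A = 1.
Conserve atomic number: 1 + 1 = 1 + Z, so Z = 1.
A = 1 and Z = 1 is ^1_1 H — a proton.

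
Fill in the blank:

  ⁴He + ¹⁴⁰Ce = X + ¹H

Pr-143

Conserve mass number: 4 + 140 = A + 1, so A = 143.
Conserve atomic number: 2 + 58 = Z + 1, so Z = 59.
Z = 59 is praseodymium, so the species is ¹⁴³Pr.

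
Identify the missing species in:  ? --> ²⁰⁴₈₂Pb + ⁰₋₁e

Conserve mass number: A = 204 + 0, so A = 204.
Conserve atomic number: Z = 82 − 1, so Z = 81.
Z = 81 is thallium, so the species is ²⁰⁴₈₁Tl.

Tl-204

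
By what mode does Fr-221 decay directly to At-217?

alpha decay

ΔA = 217 − 221 = -4; ΔZ = 85 − 87 = -2.
A drops by 4 and Z drops by 2 — the signature of alpha emission.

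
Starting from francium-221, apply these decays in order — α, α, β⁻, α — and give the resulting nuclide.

Start: (A, Z) = (221, 87).
After α: (217, 85).
After α: (213, 83).
After β⁻: (213, 84).
After α: (209, 82).
Z = 82 is lead.

Pb-209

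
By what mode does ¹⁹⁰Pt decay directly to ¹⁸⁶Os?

ΔA = 186 − 190 = -4; ΔZ = 76 − 78 = -2.
A drops by 4 and Z drops by 2 — the signature of alpha emission.

alpha decay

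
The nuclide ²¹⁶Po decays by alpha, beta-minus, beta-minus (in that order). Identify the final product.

Start: (A, Z) = (216, 84).
After α: (212, 82).
After β⁻: (212, 83).
After β⁻: (212, 84).
Z = 84 is polonium.

Po-212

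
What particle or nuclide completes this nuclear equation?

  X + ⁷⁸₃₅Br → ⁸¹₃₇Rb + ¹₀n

alpha particle

Conserve mass number: A + 78 = 81 + 1, so A = 4.
Conserve atomic number: Z + 35 = 37 + 0, so Z = 2.
A = 4 and Z = 2 is ⁴₂He — an alpha particle.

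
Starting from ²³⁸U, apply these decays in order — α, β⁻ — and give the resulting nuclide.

Start: (A, Z) = (238, 92).
After α: (234, 90).
After β⁻: (234, 91).
Z = 91 is protactinium.

Pa-234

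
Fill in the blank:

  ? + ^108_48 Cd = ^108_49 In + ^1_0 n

proton

Conserve mass number: A + 108 = 108 + 1, so A = 1.
Conserve atomic number: Z + 48 = 49 + 0, so Z = 1.
A = 1 and Z = 1 is ^1_1 H — a proton.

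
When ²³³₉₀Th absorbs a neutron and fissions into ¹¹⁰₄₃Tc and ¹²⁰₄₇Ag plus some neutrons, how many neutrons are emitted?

4

Conserve mass number: 234 = 110 + 120 + k, so k = 234 − 230 = 4.
Check atomic number: 90 = 43 + 47 + 0 = 90. ✓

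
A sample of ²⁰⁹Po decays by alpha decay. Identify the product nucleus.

Alpha decay: mass number changes by -4, atomic number by -2.
A: 209 − 4 = 205; Z: 84 − 2 = 82.
Z = 82 is lead, so the daughter is ²⁰⁵Pb.

Pb-205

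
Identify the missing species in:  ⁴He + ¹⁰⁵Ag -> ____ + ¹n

Conserve mass number: 4 + 105 = A + 1, so A = 108.
Conserve atomic number: 2 + 47 = Z + 0, so Z = 49.
Z = 49 is indium, so the species is ¹⁰⁸In.

In-108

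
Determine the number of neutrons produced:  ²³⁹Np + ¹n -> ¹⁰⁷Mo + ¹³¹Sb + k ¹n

2

Conserve mass number: 240 = 107 + 131 + k, so k = 240 − 238 = 2.
Check atomic number: 93 = 42 + 51 + 0 = 93. ✓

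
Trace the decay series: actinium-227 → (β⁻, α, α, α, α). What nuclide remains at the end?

Start: (A, Z) = (227, 89).
After β⁻: (227, 90).
After α: (223, 88).
After α: (219, 86).
After α: (215, 84).
After α: (211, 82).
Z = 82 is lead.

Pb-211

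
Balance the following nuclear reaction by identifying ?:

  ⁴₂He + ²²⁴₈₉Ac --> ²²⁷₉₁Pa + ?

neutron

Conserve mass number: 4 + 224 = 227 + A, so A = 1.
Conserve atomic number: 2 + 89 = 91 + Z, so Z = 0.
A = 1 and Z = 0 is ¹₀n — a neutron.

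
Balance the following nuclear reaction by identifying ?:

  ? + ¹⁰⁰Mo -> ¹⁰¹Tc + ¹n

Conserve mass number: A + 100 = 101 + 1, so A = 2.
Conserve atomic number: Z + 42 = 43 + 0, so Z = 1.
A = 2 and Z = 1 is ²H — a deuteron.

deuteron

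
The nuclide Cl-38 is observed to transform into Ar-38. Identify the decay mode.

beta-minus decay

ΔA = 38 − 38 = 0; ΔZ = 18 − 17 = +1.
A is unchanged and Z rises by 1 — a neutron has become a proton (β⁻ decay).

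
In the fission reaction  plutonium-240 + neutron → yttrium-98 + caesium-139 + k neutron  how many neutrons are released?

4

Conserve mass number: 241 = 98 + 139 + k, so k = 241 − 237 = 4.
Check atomic number: 94 = 39 + 55 + 0 = 94. ✓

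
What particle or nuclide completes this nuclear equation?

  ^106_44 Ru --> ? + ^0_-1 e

Conserve mass number: 106 = A + 0, so A = 106.
Conserve atomic number: 44 = Z − 1, so Z = 45.
Z = 45 is rhodium, so the species is ^106_45 Rh.

Rh-106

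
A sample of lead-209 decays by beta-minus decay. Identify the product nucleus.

Bi-209

Beta-minus decay: mass number changes by +0, atomic number by +1.
A: 209 = 209; Z: 82 + 1 = 83.
Z = 83 is bismuth, so the daughter is bismuth-209.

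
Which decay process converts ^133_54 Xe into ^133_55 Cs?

ΔA = 133 − 133 = 0; ΔZ = 55 − 54 = +1.
A is unchanged and Z rises by 1 — a neutron has become a proton (β⁻ decay).

beta-minus decay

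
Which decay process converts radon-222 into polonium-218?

alpha decay

ΔA = 218 − 222 = -4; ΔZ = 84 − 86 = -2.
A drops by 4 and Z drops by 2 — the signature of alpha emission.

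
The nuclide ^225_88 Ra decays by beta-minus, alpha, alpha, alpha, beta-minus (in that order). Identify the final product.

Start: (A, Z) = (225, 88).
After β⁻: (225, 89).
After α: (221, 87).
After α: (217, 85).
After α: (213, 83).
After β⁻: (213, 84).
Z = 84 is polonium.

Po-213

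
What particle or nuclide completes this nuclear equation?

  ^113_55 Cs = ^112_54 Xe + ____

Conserve mass number: 113 = 112 + A, so A = 1.
Conserve atomic number: 55 = 54 + Z, so Z = 1.
A = 1 and Z = 1 is ^1_1 H — a proton.

proton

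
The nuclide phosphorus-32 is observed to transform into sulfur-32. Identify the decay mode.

beta-minus decay

ΔA = 32 − 32 = 0; ΔZ = 16 − 15 = +1.
A is unchanged and Z rises by 1 — a neutron has become a proton (β⁻ decay).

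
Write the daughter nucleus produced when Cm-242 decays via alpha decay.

Alpha decay: mass number changes by -4, atomic number by -2.
A: 242 − 4 = 238; Z: 96 − 2 = 94.
Z = 94 is plutonium, so the daughter is Pu-238.

Pu-238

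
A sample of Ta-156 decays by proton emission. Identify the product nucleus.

Hf-155

Proton emission: mass number changes by -1, atomic number by -1.
A: 156 − 1 = 155; Z: 73 − 1 = 72.
Z = 72 is hafnium, so the daughter is Hf-155.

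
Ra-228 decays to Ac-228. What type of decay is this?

beta-minus decay

ΔA = 228 − 228 = 0; ΔZ = 89 − 88 = +1.
A is unchanged and Z rises by 1 — a neutron has become a proton (β⁻ decay).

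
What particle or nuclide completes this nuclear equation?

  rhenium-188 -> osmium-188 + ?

Conserve mass number: 188 = 188 + A, so A = 0.
Conserve atomic number: 75 = 76 + Z, so Z = -1.
A = 0 and Z = -1 is e⁻ — a beta-minus particle.

beta-minus particle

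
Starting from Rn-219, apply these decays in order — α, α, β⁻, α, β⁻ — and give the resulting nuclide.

Pb-207

Start: (A, Z) = (219, 86).
After α: (215, 84).
After α: (211, 82).
After β⁻: (211, 83).
After α: (207, 81).
After β⁻: (207, 82).
Z = 82 is lead.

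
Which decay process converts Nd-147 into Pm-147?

beta-minus decay

ΔA = 147 − 147 = 0; ΔZ = 61 − 60 = +1.
A is unchanged and Z rises by 1 — a neutron has become a proton (β⁻ decay).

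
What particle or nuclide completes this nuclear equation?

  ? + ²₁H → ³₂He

proton

Conserve mass number: A + 2 = 3, so A = 1.
Conserve atomic number: Z + 1 = 2, so Z = 1.
A = 1 and Z = 1 is ¹₁H — a proton.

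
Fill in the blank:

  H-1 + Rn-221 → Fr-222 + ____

gamma ray

Conserve mass number: 1 + 221 = 222 + A, so A = 0.
Conserve atomic number: 1 + 86 = 87 + Z, so Z = 0.
A = 0 and Z = 0 is γ — a gamma ray.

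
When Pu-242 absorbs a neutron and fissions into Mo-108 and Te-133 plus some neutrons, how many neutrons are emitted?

2

Conserve mass number: 243 = 108 + 133 + k, so k = 243 − 241 = 2.
Check atomic number: 94 = 42 + 52 + 0 = 94. ✓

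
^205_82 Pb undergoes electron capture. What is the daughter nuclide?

Tl-205

Electron capture: mass number changes by +0, atomic number by -1.
A: 205 = 205; Z: 82 − 1 = 81.
Z = 81 is thallium, so the daughter is ^205_81 Tl.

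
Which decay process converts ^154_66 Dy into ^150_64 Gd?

alpha decay

ΔA = 150 − 154 = -4; ΔZ = 64 − 66 = -2.
A drops by 4 and Z drops by 2 — the signature of alpha emission.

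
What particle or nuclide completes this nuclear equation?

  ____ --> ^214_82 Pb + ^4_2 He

Conserve mass number: A = 214 + 4, so A = 218.
Conserve atomic number: Z = 82 + 2, so Z = 84.
Z = 84 is polonium, so the species is ^218_84 Po.

Po-218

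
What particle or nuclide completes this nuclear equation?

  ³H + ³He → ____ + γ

Li-6

Conserve mass number: 3 + 3 = A + 0, so A = 6.
Conserve atomic number: 1 + 2 = Z + 0, so Z = 3.
Z = 3 is lithium, so the species is ⁶Li.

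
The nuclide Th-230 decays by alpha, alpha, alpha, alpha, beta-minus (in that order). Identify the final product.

Bi-214

Start: (A, Z) = (230, 90).
After α: (226, 88).
After α: (222, 86).
After α: (218, 84).
After α: (214, 82).
After β⁻: (214, 83).
Z = 83 is bismuth.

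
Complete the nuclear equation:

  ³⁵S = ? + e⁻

Conserve mass number: 35 = A + 0, so A = 35.
Conserve atomic number: 16 = Z − 1, so Z = 17.
Z = 17 is chlorine, so the species is ³⁵Cl.

Cl-35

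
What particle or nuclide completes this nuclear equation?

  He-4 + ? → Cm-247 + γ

Pu-243

Conserve mass number: 4 + A = 247 + 0, so A = 243.
Conserve atomic number: 2 + Z = 96 + 0, so Z = 94.
Z = 94 is plutonium, so the species is Pu-243.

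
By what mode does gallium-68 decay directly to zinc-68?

ΔA = 68 − 68 = 0; ΔZ = 30 − 31 = -1.
A is unchanged and Z drops by 1 — a proton has become a neutron (β⁺ emission or electron capture).

beta-plus decay or electron capture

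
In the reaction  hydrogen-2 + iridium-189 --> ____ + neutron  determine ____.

Pt-190

Conserve mass number: 2 + 189 = A + 1, so A = 190.
Conserve atomic number: 1 + 77 = Z + 0, so Z = 78.
Z = 78 is platinum, so the species is platinum-190.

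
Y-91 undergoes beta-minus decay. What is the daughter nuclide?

Zr-91

Beta-minus decay: mass number changes by +0, atomic number by +1.
A: 91 = 91; Z: 39 + 1 = 40.
Z = 40 is zirconium, so the daughter is Zr-91.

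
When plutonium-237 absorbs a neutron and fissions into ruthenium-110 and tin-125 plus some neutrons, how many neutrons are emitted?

Conserve mass number: 238 = 110 + 125 + k, so k = 238 − 235 = 3.
Check atomic number: 94 = 44 + 50 + 0 = 94. ✓

3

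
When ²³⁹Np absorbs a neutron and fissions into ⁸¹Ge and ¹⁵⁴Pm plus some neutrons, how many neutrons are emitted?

Conserve mass number: 240 = 81 + 154 + k, so k = 240 − 235 = 5.
Check atomic number: 93 = 32 + 61 + 0 = 93. ✓

5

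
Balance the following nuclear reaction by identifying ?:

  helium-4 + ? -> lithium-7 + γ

triton

Conserve mass number: 4 + A = 7 + 0, so A = 3.
Conserve atomic number: 2 + Z = 3 + 0, so Z = 1.
A = 3 and Z = 1 is hydrogen-3 — a triton.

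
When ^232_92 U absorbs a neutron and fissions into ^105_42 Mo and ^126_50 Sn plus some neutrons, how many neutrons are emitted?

2

Conserve mass number: 233 = 105 + 126 + k, so k = 233 − 231 = 2.
Check atomic number: 92 = 42 + 50 + 0 = 92. ✓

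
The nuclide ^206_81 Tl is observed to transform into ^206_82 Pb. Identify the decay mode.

ΔA = 206 − 206 = 0; ΔZ = 82 − 81 = +1.
A is unchanged and Z rises by 1 — a neutron has become a proton (β⁻ decay).

beta-minus decay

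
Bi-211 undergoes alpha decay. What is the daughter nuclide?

Tl-207

Alpha decay: mass number changes by -4, atomic number by -2.
A: 211 − 4 = 207; Z: 83 − 2 = 81.
Z = 81 is thallium, so the daughter is Tl-207.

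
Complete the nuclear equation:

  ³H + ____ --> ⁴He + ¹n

deuteron

Conserve mass number: 3 + A = 4 + 1, so A = 2.
Conserve atomic number: 1 + Z = 2 + 0, so Z = 1.
A = 2 and Z = 1 is ²H — a deuteron.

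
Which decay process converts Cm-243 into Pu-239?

ΔA = 239 − 243 = -4; ΔZ = 94 − 96 = -2.
A drops by 4 and Z drops by 2 — the signature of alpha emission.

alpha decay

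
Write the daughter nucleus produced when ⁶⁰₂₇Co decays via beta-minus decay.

Beta-minus decay: mass number changes by +0, atomic number by +1.
A: 60 = 60; Z: 27 + 1 = 28.
Z = 28 is nickel, so the daughter is ⁶⁰₂₈Ni.

Ni-60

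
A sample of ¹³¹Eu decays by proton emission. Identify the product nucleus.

Proton emission: mass number changes by -1, atomic number by -1.
A: 131 − 1 = 130; Z: 63 − 1 = 62.
Z = 62 is samarium, so the daughter is ¹³⁰Sm.

Sm-130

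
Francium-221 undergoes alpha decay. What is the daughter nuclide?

At-217

Alpha decay: mass number changes by -4, atomic number by -2.
A: 221 − 4 = 217; Z: 87 − 2 = 85.
Z = 85 is astatine, so the daughter is astatine-217.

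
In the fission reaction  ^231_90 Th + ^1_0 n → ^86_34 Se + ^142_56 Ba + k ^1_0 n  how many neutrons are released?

4

Conserve mass number: 232 = 86 + 142 + k, so k = 232 − 228 = 4.
Check atomic number: 90 = 34 + 56 + 0 = 90. ✓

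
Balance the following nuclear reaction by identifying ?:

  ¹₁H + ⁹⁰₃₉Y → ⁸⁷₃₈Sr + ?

Conserve mass number: 1 + 90 = 87 + A, so A = 4.
Conserve atomic number: 1 + 39 = 38 + Z, so Z = 2.
A = 4 and Z = 2 is ⁴₂He — an alpha particle.

alpha particle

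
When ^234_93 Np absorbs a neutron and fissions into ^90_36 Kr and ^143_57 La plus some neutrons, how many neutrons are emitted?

2

Conserve mass number: 235 = 90 + 143 + k, so k = 235 − 233 = 2.
Check atomic number: 93 = 36 + 57 + 0 = 93. ✓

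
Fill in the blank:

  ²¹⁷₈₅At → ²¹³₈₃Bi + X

Conserve mass number: 217 = 213 + A, so A = 4.
Conserve atomic number: 85 = 83 + Z, so Z = 2.
A = 4 and Z = 2 is ⁴₂He — an alpha particle.

alpha particle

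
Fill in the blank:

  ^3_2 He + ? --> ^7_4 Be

alpha particle

Conserve mass number: 3 + A = 7, so A = 4.
Conserve atomic number: 2 + Z = 4, so Z = 2.
A = 4 and Z = 2 is ^4_2 He — an alpha particle.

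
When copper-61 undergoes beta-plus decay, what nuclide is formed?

Ni-61

Beta-plus decay: mass number changes by +0, atomic number by -1.
A: 61 = 61; Z: 29 − 1 = 28.
Z = 28 is nickel, so the daughter is nickel-61.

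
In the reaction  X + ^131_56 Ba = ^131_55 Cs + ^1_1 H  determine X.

neutron

Conserve mass number: A + 131 = 131 + 1, so A = 1.
Conserve atomic number: Z + 56 = 55 + 1, so Z = 0.
A = 1 and Z = 0 is ^1_0 n — a neutron.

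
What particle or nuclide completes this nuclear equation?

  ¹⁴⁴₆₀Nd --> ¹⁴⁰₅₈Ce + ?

Conserve mass number: 144 = 140 + A, so A = 4.
Conserve atomic number: 60 = 58 + Z, so Z = 2.
A = 4 and Z = 2 is ⁴₂He — an alpha particle.

alpha particle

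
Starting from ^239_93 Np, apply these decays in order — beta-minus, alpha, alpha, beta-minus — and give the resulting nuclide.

Pa-231

Start: (A, Z) = (239, 93).
After β⁻: (239, 94).
After α: (235, 92).
After α: (231, 90).
After β⁻: (231, 91).
Z = 91 is protactinium.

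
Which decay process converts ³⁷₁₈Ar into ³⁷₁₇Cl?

ΔA = 37 − 37 = 0; ΔZ = 17 − 18 = -1.
A is unchanged and Z drops by 1 — a proton has become a neutron (β⁺ emission or electron capture).

beta-plus decay or electron capture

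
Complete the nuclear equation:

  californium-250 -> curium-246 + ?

Conserve mass number: 250 = 246 + A, so A = 4.
Conserve atomic number: 98 = 96 + Z, so Z = 2.
A = 4 and Z = 2 is helium-4 — an alpha particle.

alpha particle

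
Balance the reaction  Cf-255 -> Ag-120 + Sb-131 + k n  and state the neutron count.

Conserve mass number: 255 = 120 + 131 + k, so k = 255 − 251 = 4.
Check atomic number: 98 = 47 + 51 + 0 = 98. ✓

4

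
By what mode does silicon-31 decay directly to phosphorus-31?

beta-minus decay

ΔA = 31 − 31 = 0; ΔZ = 15 − 14 = +1.
A is unchanged and Z rises by 1 — a neutron has become a proton (β⁻ decay).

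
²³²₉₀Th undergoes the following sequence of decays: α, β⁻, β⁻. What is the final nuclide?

Th-228

Start: (A, Z) = (232, 90).
After α: (228, 88).
After β⁻: (228, 89).
After β⁻: (228, 90).
Z = 90 is thorium.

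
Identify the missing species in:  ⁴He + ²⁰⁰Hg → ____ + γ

Conserve mass number: 4 + 200 = A + 0, so A = 204.
Conserve atomic number: 2 + 80 = Z + 0, so Z = 82.
Z = 82 is lead, so the species is ²⁰⁴Pb.

Pb-204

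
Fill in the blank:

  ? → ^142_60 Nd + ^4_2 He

Sm-146

Conserve mass number: A = 142 + 4, so A = 146.
Conserve atomic number: Z = 60 + 2, so Z = 62.
Z = 62 is samarium, so the species is ^146_62 Sm.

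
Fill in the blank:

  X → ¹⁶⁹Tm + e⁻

Conserve mass number: A = 169 + 0, so A = 169.
Conserve atomic number: Z = 69 − 1, so Z = 68.
Z = 68 is erbium, so the species is ¹⁶⁹Er.

Er-169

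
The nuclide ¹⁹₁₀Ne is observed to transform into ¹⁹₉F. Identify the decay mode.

ΔA = 19 − 19 = 0; ΔZ = 9 − 10 = -1.
A is unchanged and Z drops by 1 — a proton has become a neutron (β⁺ emission or electron capture).

beta-plus decay or electron capture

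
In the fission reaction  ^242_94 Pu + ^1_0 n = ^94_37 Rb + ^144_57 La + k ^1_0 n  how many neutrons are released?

5

Conserve mass number: 243 = 94 + 144 + k, so k = 243 − 238 = 5.
Check atomic number: 94 = 37 + 57 + 0 = 94. ✓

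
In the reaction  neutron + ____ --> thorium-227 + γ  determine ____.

Conserve mass number: 1 + A = 227 + 0, so A = 226.
Conserve atomic number: 0 + Z = 90 + 0, so Z = 90.
Z = 90 is thorium, so the species is thorium-226.

Th-226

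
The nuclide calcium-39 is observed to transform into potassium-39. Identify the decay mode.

beta-plus decay or electron capture

ΔA = 39 − 39 = 0; ΔZ = 19 − 20 = -1.
A is unchanged and Z drops by 1 — a proton has become a neutron (β⁺ emission or electron capture).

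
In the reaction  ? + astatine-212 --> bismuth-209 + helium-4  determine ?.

Conserve mass number: A + 212 = 209 + 4, so A = 1.
Conserve atomic number: Z + 85 = 83 + 2, so Z = 0.
A = 1 and Z = 0 is neutron — a neutron.

neutron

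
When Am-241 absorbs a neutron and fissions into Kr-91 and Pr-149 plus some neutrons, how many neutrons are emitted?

2

Conserve mass number: 242 = 91 + 149 + k, so k = 242 − 240 = 2.
Check atomic number: 95 = 36 + 59 + 0 = 95. ✓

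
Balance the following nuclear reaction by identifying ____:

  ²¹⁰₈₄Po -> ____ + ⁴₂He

Conserve mass number: 210 = A + 4, so A = 206.
Conserve atomic number: 84 = Z + 2, so Z = 82.
Z = 82 is lead, so the species is ²⁰⁶₈₂Pb.

Pb-206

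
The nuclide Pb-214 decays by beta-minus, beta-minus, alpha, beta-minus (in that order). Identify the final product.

Start: (A, Z) = (214, 82).
After β⁻: (214, 83).
After β⁻: (214, 84).
After α: (210, 82).
After β⁻: (210, 83).
Z = 83 is bismuth.

Bi-210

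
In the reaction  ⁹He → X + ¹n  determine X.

Conserve mass number: 9 = A + 1, so A = 8.
Conserve atomic number: 2 = Z + 0, so Z = 2.
Z = 2 is helium, so the species is ⁸He.

He-8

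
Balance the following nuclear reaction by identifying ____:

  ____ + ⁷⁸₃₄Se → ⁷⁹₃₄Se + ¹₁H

deuteron

Conserve mass number: A + 78 = 79 + 1, so A = 2.
Conserve atomic number: Z + 34 = 34 + 1, so Z = 1.
A = 2 and Z = 1 is ²₁H — a deuteron.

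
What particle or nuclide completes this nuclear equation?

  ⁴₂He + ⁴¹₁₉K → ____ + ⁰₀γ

Conserve mass number: 4 + 41 = A + 0, so A = 45.
Conserve atomic number: 2 + 19 = Z + 0, so Z = 21.
Z = 21 is scandium, so the species is ⁴⁵₂₁Sc.

Sc-45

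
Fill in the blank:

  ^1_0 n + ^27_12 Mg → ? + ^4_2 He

Conserve mass number: 1 + 27 = A + 4, so A = 24.
Conserve atomic number: 0 + 12 = Z + 2, so Z = 10.
Z = 10 is neon, so the species is ^24_10 Ne.

Ne-24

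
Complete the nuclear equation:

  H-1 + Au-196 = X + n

Hg-196

Conserve mass number: 1 + 196 = A + 1, so A = 196.
Conserve atomic number: 1 + 79 = Z + 0, so Z = 80.
Z = 80 is mercury, so the species is Hg-196.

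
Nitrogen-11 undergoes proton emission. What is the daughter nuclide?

C-10

Proton emission: mass number changes by -1, atomic number by -1.
A: 11 − 1 = 10; Z: 7 − 1 = 6.
Z = 6 is carbon, so the daughter is carbon-10.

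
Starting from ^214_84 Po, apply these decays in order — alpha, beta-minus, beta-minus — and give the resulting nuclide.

Po-210

Start: (A, Z) = (214, 84).
After α: (210, 82).
After β⁻: (210, 83).
After β⁻: (210, 84).
Z = 84 is polonium.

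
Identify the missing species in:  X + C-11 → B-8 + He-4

proton

Conserve mass number: A + 11 = 8 + 4, so A = 1.
Conserve atomic number: Z + 6 = 5 + 2, so Z = 1.
A = 1 and Z = 1 is H-1 — a proton.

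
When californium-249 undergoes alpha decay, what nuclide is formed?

Alpha decay: mass number changes by -4, atomic number by -2.
A: 249 − 4 = 245; Z: 98 − 2 = 96.
Z = 96 is curium, so the daughter is curium-245.

Cm-245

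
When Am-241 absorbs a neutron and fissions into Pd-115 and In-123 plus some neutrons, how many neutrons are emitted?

Conserve mass number: 242 = 115 + 123 + k, so k = 242 − 238 = 4.
Check atomic number: 95 = 46 + 49 + 0 = 95. ✓

4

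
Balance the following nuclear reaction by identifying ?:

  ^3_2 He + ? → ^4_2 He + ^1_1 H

Conserve mass number: 3 + A = 4 + 1, so A = 2.
Conserve atomic number: 2 + Z = 2 + 1, so Z = 1.
A = 2 and Z = 1 is ^2_1 H — a deuteron.

deuteron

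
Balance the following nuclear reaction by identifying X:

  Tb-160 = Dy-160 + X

beta-minus particle

Conserve mass number: 160 = 160 + A, so A = 0.
Conserve atomic number: 65 = 66 + Z, so Z = -1.
A = 0 and Z = -1 is e⁻ — a beta-minus particle.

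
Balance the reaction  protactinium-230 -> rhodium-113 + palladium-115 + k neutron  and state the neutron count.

Conserve mass number: 230 = 113 + 115 + k, so k = 230 − 228 = 2.
Check atomic number: 91 = 45 + 46 + 0 = 91. ✓

2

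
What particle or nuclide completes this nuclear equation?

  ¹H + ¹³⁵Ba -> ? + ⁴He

Cs-132

Conserve mass number: 1 + 135 = A + 4, so A = 132.
Conserve atomic number: 1 + 56 = Z + 2, so Z = 55.
Z = 55 is caesium, so the species is ¹³²Cs.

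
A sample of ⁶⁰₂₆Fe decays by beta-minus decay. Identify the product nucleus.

Beta-minus decay: mass number changes by +0, atomic number by +1.
A: 60 = 60; Z: 26 + 1 = 27.
Z = 27 is cobalt, so the daughter is ⁶⁰₂₇Co.

Co-60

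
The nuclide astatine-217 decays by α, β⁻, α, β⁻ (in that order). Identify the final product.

Bi-209

Start: (A, Z) = (217, 85).
After α: (213, 83).
After β⁻: (213, 84).
After α: (209, 82).
After β⁻: (209, 83).
Z = 83 is bismuth.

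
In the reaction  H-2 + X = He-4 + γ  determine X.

deuteron

Conserve mass number: 2 + A = 4 + 0, so A = 2.
Conserve atomic number: 1 + Z = 2 + 0, so Z = 1.
A = 2 and Z = 1 is H-2 — a deuteron.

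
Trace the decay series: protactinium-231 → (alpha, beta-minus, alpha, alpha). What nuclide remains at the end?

Rn-219

Start: (A, Z) = (231, 91).
After α: (227, 89).
After β⁻: (227, 90).
After α: (223, 88).
After α: (219, 86).
Z = 86 is radon.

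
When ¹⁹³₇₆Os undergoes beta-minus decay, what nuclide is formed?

Beta-minus decay: mass number changes by +0, atomic number by +1.
A: 193 = 193; Z: 76 + 1 = 77.
Z = 77 is iridium, so the daughter is ¹⁹³₇₇Ir.

Ir-193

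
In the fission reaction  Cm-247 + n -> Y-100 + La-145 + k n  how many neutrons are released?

3

Conserve mass number: 248 = 100 + 145 + k, so k = 248 − 245 = 3.
Check atomic number: 96 = 39 + 57 + 0 = 96. ✓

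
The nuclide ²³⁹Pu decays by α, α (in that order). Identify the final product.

Th-231

Start: (A, Z) = (239, 94).
After α: (235, 92).
After α: (231, 90).
Z = 90 is thorium.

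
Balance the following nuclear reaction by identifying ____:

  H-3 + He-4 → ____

Li-7

Conserve mass number: 3 + 4 = A, so A = 7.
Conserve atomic number: 1 + 2 = Z, so Z = 3.
Z = 3 is lithium, so the species is Li-7.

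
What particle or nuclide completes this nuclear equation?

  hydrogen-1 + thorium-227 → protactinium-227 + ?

Conserve mass number: 1 + 227 = 227 + A, so A = 1.
Conserve atomic number: 1 + 90 = 91 + Z, so Z = 0.
A = 1 and Z = 0 is neutron — a neutron.

neutron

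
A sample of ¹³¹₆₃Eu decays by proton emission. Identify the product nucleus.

Sm-130

Proton emission: mass number changes by -1, atomic number by -1.
A: 131 − 1 = 130; Z: 63 − 1 = 62.
Z = 62 is samarium, so the daughter is ¹³⁰₆₂Sm.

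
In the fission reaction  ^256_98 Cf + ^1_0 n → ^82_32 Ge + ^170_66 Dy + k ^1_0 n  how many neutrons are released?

5

Conserve mass number: 257 = 82 + 170 + k, so k = 257 − 252 = 5.
Check atomic number: 98 = 32 + 66 + 0 = 98. ✓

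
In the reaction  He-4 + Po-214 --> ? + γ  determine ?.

Rn-218

Conserve mass number: 4 + 214 = A + 0, so A = 218.
Conserve atomic number: 2 + 84 = Z + 0, so Z = 86.
Z = 86 is radon, so the species is Rn-218.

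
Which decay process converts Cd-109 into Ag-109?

ΔA = 109 − 109 = 0; ΔZ = 47 − 48 = -1.
A is unchanged and Z drops by 1 — a proton has become a neutron (β⁺ emission or electron capture).

beta-plus decay or electron capture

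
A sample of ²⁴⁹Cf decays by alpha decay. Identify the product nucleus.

Alpha decay: mass number changes by -4, atomic number by -2.
A: 249 − 4 = 245; Z: 98 − 2 = 96.
Z = 96 is curium, so the daughter is ²⁴⁵Cm.

Cm-245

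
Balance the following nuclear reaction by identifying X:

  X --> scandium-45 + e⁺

Ti-45

Conserve mass number: A = 45 + 0, so A = 45.
Conserve atomic number: Z = 21 + 1, so Z = 22.
Z = 22 is titanium, so the species is titanium-45.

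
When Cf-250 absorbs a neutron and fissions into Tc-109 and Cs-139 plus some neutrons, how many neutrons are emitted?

Conserve mass number: 251 = 109 + 139 + k, so k = 251 − 248 = 3.
Check atomic number: 98 = 43 + 55 + 0 = 98. ✓

3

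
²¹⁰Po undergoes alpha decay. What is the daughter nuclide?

Pb-206

Alpha decay: mass number changes by -4, atomic number by -2.
A: 210 − 4 = 206; Z: 84 − 2 = 82.
Z = 82 is lead, so the daughter is ²⁰⁶Pb.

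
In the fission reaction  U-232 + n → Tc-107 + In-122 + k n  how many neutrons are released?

Conserve mass number: 233 = 107 + 122 + k, so k = 233 − 229 = 4.
Check atomic number: 92 = 43 + 49 + 0 = 92. ✓

4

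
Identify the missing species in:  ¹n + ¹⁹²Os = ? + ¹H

Conserve mass number: 1 + 192 = A + 1, so A = 192.
Conserve atomic number: 0 + 76 = Z + 1, so Z = 75.
Z = 75 is rhenium, so the species is ¹⁹²Re.

Re-192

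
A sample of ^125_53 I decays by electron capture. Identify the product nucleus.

Electron capture: mass number changes by +0, atomic number by -1.
A: 125 = 125; Z: 53 − 1 = 52.
Z = 52 is tellurium, so the daughter is ^125_52 Te.

Te-125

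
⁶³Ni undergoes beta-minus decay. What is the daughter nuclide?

Cu-63

Beta-minus decay: mass number changes by +0, atomic number by +1.
A: 63 = 63; Z: 28 + 1 = 29.
Z = 29 is copper, so the daughter is ⁶³Cu.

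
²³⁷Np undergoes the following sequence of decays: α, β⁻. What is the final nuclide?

Start: (A, Z) = (237, 93).
After α: (233, 91).
After β⁻: (233, 92).
Z = 92 is uranium.

U-233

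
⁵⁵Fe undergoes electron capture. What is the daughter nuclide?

Mn-55

Electron capture: mass number changes by +0, atomic number by -1.
A: 55 = 55; Z: 26 − 1 = 25.
Z = 25 is manganese, so the daughter is ⁵⁵Mn.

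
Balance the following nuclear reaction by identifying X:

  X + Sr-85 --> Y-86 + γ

Conserve mass number: A + 85 = 86 + 0, so A = 1.
Conserve atomic number: Z + 38 = 39 + 0, so Z = 1.
A = 1 and Z = 1 is H-1 — a proton.

proton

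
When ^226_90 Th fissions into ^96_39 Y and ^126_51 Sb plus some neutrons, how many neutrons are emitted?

Conserve mass number: 226 = 96 + 126 + k, so k = 226 − 222 = 4.
Check atomic number: 90 = 39 + 51 + 0 = 90. ✓

4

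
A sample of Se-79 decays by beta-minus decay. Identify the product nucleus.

Br-79

Beta-minus decay: mass number changes by +0, atomic number by +1.
A: 79 = 79; Z: 34 + 1 = 35.
Z = 35 is bromine, so the daughter is Br-79.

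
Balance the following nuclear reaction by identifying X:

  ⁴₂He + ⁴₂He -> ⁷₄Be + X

Conserve mass number: 4 + 4 = 7 + A, so A = 1.
Conserve atomic number: 2 + 2 = 4 + Z, so Z = 0.
A = 1 and Z = 0 is ¹₀n — a neutron.

neutron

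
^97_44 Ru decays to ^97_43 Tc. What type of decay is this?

ΔA = 97 − 97 = 0; ΔZ = 43 − 44 = -1.
A is unchanged and Z drops by 1 — a proton has become a neutron (β⁺ emission or electron capture).

beta-plus decay or electron capture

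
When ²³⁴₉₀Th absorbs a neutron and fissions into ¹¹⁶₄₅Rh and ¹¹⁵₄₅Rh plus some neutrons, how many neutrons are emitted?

4

Conserve mass number: 235 = 116 + 115 + k, so k = 235 − 231 = 4.
Check atomic number: 90 = 45 + 45 + 0 = 90. ✓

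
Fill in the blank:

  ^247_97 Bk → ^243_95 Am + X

Conserve mass number: 247 = 243 + A, so A = 4.
Conserve atomic number: 97 = 95 + Z, so Z = 2.
A = 4 and Z = 2 is ^4_2 He — an alpha particle.

alpha particle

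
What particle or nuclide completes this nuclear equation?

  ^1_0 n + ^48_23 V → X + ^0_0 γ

V-49

Conserve mass number: 1 + 48 = A + 0, so A = 49.
Conserve atomic number: 0 + 23 = Z + 0, so Z = 23.
Z = 23 is vanadium, so the species is ^49_23 V.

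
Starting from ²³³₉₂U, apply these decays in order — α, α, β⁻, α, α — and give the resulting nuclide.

At-217

Start: (A, Z) = (233, 92).
After α: (229, 90).
After α: (225, 88).
After β⁻: (225, 89).
After α: (221, 87).
After α: (217, 85).
Z = 85 is astatine.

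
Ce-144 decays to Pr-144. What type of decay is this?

ΔA = 144 − 144 = 0; ΔZ = 59 − 58 = +1.
A is unchanged and Z rises by 1 — a neutron has become a proton (β⁻ decay).

beta-minus decay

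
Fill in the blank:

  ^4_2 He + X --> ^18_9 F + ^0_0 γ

Conserve mass number: 4 + A = 18 + 0, so A = 14.
Conserve atomic number: 2 + Z = 9 + 0, so Z = 7.
Z = 7 is nitrogen, so the species is ^14_7 N.

N-14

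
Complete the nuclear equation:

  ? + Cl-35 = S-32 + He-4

Conserve mass number: A + 35 = 32 + 4, so A = 1.
Conserve atomic number: Z + 17 = 16 + 2, so Z = 1.
A = 1 and Z = 1 is H-1 — a proton.

proton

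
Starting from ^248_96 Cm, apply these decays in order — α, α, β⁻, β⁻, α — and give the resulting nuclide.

Start: (A, Z) = (248, 96).
After α: (244, 94).
After α: (240, 92).
After β⁻: (240, 93).
After β⁻: (240, 94).
After α: (236, 92).
Z = 92 is uranium.

U-236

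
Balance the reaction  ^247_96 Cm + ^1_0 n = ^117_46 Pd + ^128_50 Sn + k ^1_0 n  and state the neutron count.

3

Conserve mass number: 248 = 117 + 128 + k, so k = 248 − 245 = 3.
Check atomic number: 96 = 46 + 50 + 0 = 96. ✓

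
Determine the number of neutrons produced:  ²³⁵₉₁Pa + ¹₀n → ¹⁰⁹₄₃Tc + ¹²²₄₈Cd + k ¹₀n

Conserve mass number: 236 = 109 + 122 + k, so k = 236 − 231 = 5.
Check atomic number: 91 = 43 + 48 + 0 = 91. ✓

5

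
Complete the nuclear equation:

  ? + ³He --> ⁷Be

alpha particle

Conserve mass number: A + 3 = 7, so A = 4.
Conserve atomic number: Z + 2 = 4, so Z = 2.
A = 4 and Z = 2 is ⁴He — an alpha particle.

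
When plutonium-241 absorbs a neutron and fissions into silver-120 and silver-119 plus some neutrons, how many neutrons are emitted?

3

Conserve mass number: 242 = 120 + 119 + k, so k = 242 − 239 = 3.
Check atomic number: 94 = 47 + 47 + 0 = 94. ✓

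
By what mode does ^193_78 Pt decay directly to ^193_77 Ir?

beta-plus decay or electron capture

ΔA = 193 − 193 = 0; ΔZ = 77 − 78 = -1.
A is unchanged and Z drops by 1 — a proton has become a neutron (β⁺ emission or electron capture).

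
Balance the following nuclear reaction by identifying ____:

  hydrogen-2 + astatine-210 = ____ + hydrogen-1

At-211

Conserve mass number: 2 + 210 = A + 1, so A = 211.
Conserve atomic number: 1 + 85 = Z + 1, so Z = 85.
Z = 85 is astatine, so the species is astatine-211.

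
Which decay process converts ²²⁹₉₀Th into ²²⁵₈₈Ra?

ΔA = 225 − 229 = -4; ΔZ = 88 − 90 = -2.
A drops by 4 and Z drops by 2 — the signature of alpha emission.

alpha decay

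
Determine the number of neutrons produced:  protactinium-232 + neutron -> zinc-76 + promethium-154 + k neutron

3

Conserve mass number: 233 = 76 + 154 + k, so k = 233 − 230 = 3.
Check atomic number: 91 = 30 + 61 + 0 = 91. ✓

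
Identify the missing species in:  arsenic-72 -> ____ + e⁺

Conserve mass number: 72 = A + 0, so A = 72.
Conserve atomic number: 33 = Z + 1, so Z = 32.
Z = 32 is germanium, so the species is germanium-72.

Ge-72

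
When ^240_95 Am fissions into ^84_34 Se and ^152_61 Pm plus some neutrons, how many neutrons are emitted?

4

Conserve mass number: 240 = 84 + 152 + k, so k = 240 − 236 = 4.
Check atomic number: 95 = 34 + 61 + 0 = 95. ✓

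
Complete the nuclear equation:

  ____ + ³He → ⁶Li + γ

Conserve mass number: A + 3 = 6 + 0, so A = 3.
Conserve atomic number: Z + 2 = 3 + 0, so Z = 1.
A = 3 and Z = 1 is ³H — a triton.

triton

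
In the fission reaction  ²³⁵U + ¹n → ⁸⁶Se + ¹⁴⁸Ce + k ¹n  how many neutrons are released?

Conserve mass number: 236 = 86 + 148 + k, so k = 236 − 234 = 2.
Check atomic number: 92 = 34 + 58 + 0 = 92. ✓

2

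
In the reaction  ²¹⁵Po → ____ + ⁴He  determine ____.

Pb-211

Conserve mass number: 215 = A + 4, so A = 211.
Conserve atomic number: 84 = Z + 2, so Z = 82.
Z = 82 is lead, so the species is ²¹¹Pb.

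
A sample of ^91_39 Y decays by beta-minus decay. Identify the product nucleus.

Beta-minus decay: mass number changes by +0, atomic number by +1.
A: 91 = 91; Z: 39 + 1 = 40.
Z = 40 is zirconium, so the daughter is ^91_40 Zr.

Zr-91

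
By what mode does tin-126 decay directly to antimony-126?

ΔA = 126 − 126 = 0; ΔZ = 51 − 50 = +1.
A is unchanged and Z rises by 1 — a neutron has become a proton (β⁻ decay).

beta-minus decay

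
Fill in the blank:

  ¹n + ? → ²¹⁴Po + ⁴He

Rn-217

Conserve mass number: 1 + A = 214 + 4, so A = 217.
Conserve atomic number: 0 + Z = 84 + 2, so Z = 86.
Z = 86 is radon, so the species is ²¹⁷Rn.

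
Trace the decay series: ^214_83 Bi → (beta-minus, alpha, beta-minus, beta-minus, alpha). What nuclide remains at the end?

Start: (A, Z) = (214, 83).
After β⁻: (214, 84).
After α: (210, 82).
After β⁻: (210, 83).
After β⁻: (210, 84).
After α: (206, 82).
Z = 82 is lead.

Pb-206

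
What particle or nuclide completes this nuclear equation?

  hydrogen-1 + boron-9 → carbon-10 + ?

gamma ray

Conserve mass number: 1 + 9 = 10 + A, so A = 0.
Conserve atomic number: 1 + 5 = 6 + Z, so Z = 0.
A = 0 and Z = 0 is γ — a gamma ray.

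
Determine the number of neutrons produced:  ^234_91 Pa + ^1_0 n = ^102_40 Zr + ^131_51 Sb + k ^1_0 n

Conserve mass number: 235 = 102 + 131 + k, so k = 235 − 233 = 2.
Check atomic number: 91 = 40 + 51 + 0 = 91. ✓

2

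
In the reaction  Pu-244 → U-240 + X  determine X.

alpha particle

Conserve mass number: 244 = 240 + A, so A = 4.
Conserve atomic number: 94 = 92 + Z, so Z = 2.
A = 4 and Z = 2 is He-4 — an alpha particle.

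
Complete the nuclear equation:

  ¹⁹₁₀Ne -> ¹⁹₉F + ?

positron

Conserve mass number: 19 = 19 + A, so A = 0.
Conserve atomic number: 10 = 9 + Z, so Z = 1.
A = 0 and Z = 1 is ⁰₁e — a positron.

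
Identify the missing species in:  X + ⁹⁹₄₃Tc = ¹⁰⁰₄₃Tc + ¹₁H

Conserve mass number: A + 99 = 100 + 1, so A = 2.
Conserve atomic number: Z + 43 = 43 + 1, so Z = 1.
A = 2 and Z = 1 is ²₁H — a deuteron.

deuteron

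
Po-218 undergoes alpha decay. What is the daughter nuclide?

Alpha decay: mass number changes by -4, atomic number by -2.
A: 218 − 4 = 214; Z: 84 − 2 = 82.
Z = 82 is lead, so the daughter is Pb-214.

Pb-214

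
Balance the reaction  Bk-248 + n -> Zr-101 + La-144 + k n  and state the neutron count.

4

Conserve mass number: 249 = 101 + 144 + k, so k = 249 − 245 = 4.
Check atomic number: 97 = 40 + 57 + 0 = 97. ✓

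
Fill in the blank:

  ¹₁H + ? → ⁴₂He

Conserve mass number: 1 + A = 4, so A = 3.
Conserve atomic number: 1 + Z = 2, so Z = 1.
A = 3 and Z = 1 is ³₁H — a triton.

triton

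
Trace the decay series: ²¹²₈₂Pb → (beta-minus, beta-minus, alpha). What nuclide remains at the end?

Start: (A, Z) = (212, 82).
After β⁻: (212, 83).
After β⁻: (212, 84).
After α: (208, 82).
Z = 82 is lead.

Pb-208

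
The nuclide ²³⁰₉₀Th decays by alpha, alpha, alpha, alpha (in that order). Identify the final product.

Start: (A, Z) = (230, 90).
After α: (226, 88).
After α: (222, 86).
After α: (218, 84).
After α: (214, 82).
Z = 82 is lead.

Pb-214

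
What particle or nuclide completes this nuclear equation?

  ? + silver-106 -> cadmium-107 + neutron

Conserve mass number: A + 106 = 107 + 1, so A = 2.
Conserve atomic number: Z + 47 = 48 + 0, so Z = 1.
A = 2 and Z = 1 is hydrogen-2 — a deuteron.

deuteron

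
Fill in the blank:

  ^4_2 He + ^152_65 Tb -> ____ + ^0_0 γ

Ho-156

Conserve mass number: 4 + 152 = A + 0, so A = 156.
Conserve atomic number: 2 + 65 = Z + 0, so Z = 67.
Z = 67 is holmium, so the species is ^156_67 Ho.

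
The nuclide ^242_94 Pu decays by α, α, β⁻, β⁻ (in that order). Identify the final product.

U-234

Start: (A, Z) = (242, 94).
After α: (238, 92).
After α: (234, 90).
After β⁻: (234, 91).
After β⁻: (234, 92).
Z = 92 is uranium.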